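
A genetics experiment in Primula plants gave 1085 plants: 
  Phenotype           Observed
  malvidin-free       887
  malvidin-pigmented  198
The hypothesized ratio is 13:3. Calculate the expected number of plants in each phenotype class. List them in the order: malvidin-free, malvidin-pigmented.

881.5625, 203.4375

The 13:3 ratio has 16 parts, so with N = 1085 the expected counts are:
  malvidin-free: 1085 × 13/16 = 881.5625
  malvidin-pigmented: 1085 × 3/16 = 203.4375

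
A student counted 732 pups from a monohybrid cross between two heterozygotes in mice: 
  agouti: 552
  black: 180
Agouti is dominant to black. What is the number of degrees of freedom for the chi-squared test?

1

For a monohybrid cross between heterozygotes with complete dominance, the expected phenotypic ratio is 3:1.
A goodness-of-fit test with 2 phenotype classes has df = 2 − 1 = 1.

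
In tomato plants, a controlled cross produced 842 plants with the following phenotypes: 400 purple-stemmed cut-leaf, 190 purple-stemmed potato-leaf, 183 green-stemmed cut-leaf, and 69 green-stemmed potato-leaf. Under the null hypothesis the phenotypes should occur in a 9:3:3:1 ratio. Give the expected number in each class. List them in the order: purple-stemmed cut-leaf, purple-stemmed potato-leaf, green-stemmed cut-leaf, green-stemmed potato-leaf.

Total ratio parts = 16. Expected numbers out of 842:
  purple-stemmed cut-leaf: 842 × 9/16 = 473.625
  purple-stemmed potato-leaf: 842 × 3/16 = 157.875
  green-stemmed cut-leaf: 842 × 3/16 = 157.875
  green-stemmed potato-leaf: 842 × 1/16 = 52.625

473.625, 157.875, 157.875, 52.625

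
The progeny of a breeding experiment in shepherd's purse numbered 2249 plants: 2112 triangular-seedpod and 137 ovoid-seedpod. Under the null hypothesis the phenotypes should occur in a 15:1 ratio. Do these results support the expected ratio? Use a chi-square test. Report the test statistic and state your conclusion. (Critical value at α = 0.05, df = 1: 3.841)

The 15:1 ratio has 16 parts, so with N = 2249 the expected counts are:
  triangular-seedpod: 2249 × 15/16 = 2108.4375
  ovoid-seedpod: 2249 × 1/16 = 140.5625
χ² = Σ (O − E)² / E
  triangular-seedpod: (2112 − 2108.4375)² / 2108.4375 = 0.0060
  ovoid-seedpod: (137 − 140.5625)² / 140.5625 = 0.0903
χ² = 0.0060 + 0.0903 = 0.0963 ≈ 0.096
Degrees of freedom = 2 − 1 = 1; critical value at α = 0.05 is 3.841.
Since 0.096 < 3.841, we fail to reject the null hypothesis — the data are consistent with the 15:1 ratio.

0.096; consistent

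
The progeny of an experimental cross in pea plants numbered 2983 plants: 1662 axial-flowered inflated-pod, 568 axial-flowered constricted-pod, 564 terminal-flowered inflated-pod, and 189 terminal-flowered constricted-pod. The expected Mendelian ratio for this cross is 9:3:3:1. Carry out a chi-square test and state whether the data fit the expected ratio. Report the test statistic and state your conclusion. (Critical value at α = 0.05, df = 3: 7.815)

0.361; consistent

Total ratio parts = 16. Expected numbers out of 2983:
  axial-flowered inflated-pod: 2983 × 9/16 = 1677.9375
  axial-flowered constricted-pod: 2983 × 3/16 = 559.3125
  terminal-flowered inflated-pod: 2983 × 3/16 = 559.3125
  terminal-flowered constricted-pod: 2983 × 1/16 = 186.4375
χ² = Σ (O − E)² / E
  axial-flowered inflated-pod: (1662 − 1677.9375)² / 1677.9375 = 0.1514
  axial-flowered constricted-pod: (568 − 559.3125)² / 559.3125 = 0.1349
  terminal-flowered inflated-pod: (564 − 559.3125)² / 559.3125 = 0.0393
  terminal-flowered constricted-pod: (189 − 186.4375)² / 186.4375 = 0.0352
χ² = 0.1514 + 0.1349 + 0.0393 + 0.0352 = 0.3608 ≈ 0.361
Degrees of freedom = 4 − 1 = 3; critical value at α = 0.05 is 7.815.
Since 0.361 < 7.815, we fail to reject the null hypothesis — the data are consistent with the 9:3:3:1 ratio.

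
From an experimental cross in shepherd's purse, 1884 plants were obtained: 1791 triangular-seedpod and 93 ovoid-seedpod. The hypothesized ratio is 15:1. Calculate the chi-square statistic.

The 15:1 ratio has 16 parts, so with N = 1884 the expected counts are:
  triangular-seedpod: 1884 × 15/16 = 1766.25
  ovoid-seedpod: 1884 × 1/16 = 117.75
χ² = Σ (O − E)² / E
  triangular-seedpod: (1791 − 1766.25)² / 1766.25 = 0.3468
  ovoid-seedpod: (93 − 117.75)² / 117.75 = 5.2022
χ² = 0.3468 + 5.2022 = 5.549

5.549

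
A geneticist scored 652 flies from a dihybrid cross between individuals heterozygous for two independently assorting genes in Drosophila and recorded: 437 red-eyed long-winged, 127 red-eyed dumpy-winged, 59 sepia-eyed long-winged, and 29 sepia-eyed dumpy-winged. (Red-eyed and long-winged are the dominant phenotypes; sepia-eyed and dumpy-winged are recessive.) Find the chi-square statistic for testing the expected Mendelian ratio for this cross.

A dihybrid F₂ with independent assortment and complete dominance at both loci gives a 9:3:3:1 phenotypic ratio.
Total ratio parts = 16. Expected numbers out of 652:
  red-eyed long-winged: 652 × 9/16 = 366.75
  red-eyed dumpy-winged: 652 × 3/16 = 122.25
  sepia-eyed long-winged: 652 × 3/16 = 122.25
  sepia-eyed dumpy-winged: 652 × 1/16 = 40.75
χ² = Σ (O − E)² / E
  red-eyed long-winged: (437 − 366.75)² / 366.75 = 13.4562
  red-eyed dumpy-winged: (127 − 122.25)² / 122.25 = 0.1846
  sepia-eyed long-winged: (59 − 122.25)² / 122.25 = 32.7244
  sepia-eyed dumpy-winged: (29 − 40.75)² / 40.75 = 3.3880
χ² = 13.4562 + 0.1846 + 32.7244 + 3.3880 = 49.7532 ≈ 49.753

49.753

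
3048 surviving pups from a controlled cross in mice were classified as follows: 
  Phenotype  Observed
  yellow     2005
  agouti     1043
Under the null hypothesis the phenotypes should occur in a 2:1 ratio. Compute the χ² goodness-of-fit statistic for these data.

1.076

Total ratio parts = 3. Expected numbers out of 3048:
  yellow: 3048 × 2/3 = 2032
  agouti: 3048 × 1/3 = 1016
χ² = Σ (O − E)² / E
  yellow: (2005 − 2032)² / 2032 = 0.3588
  agouti: (1043 − 1016)² / 1016 = 0.7175
χ² = 0.3588 + 0.7175 = 1.0763 ≈ 1.076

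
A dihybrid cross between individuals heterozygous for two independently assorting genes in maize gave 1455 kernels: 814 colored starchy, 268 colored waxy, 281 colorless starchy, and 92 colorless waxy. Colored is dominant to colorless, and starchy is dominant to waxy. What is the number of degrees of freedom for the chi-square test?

3

A dihybrid F₂ with independent assortment and complete dominance at both loci gives a 9:3:3:1 phenotypic ratio.
A goodness-of-fit test with 4 phenotype classes has df = 4 − 1 = 3.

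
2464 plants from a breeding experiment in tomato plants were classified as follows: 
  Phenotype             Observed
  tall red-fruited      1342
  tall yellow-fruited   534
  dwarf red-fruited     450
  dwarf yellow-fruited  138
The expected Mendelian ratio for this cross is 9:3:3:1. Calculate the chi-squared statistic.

The 9:3:3:1 ratio has 16 parts, so with N = 2464 the expected counts are:
  tall red-fruited: 2464 × 9/16 = 1386
  tall yellow-fruited: 2464 × 3/16 = 462
  dwarf red-fruited: 2464 × 3/16 = 462
  dwarf yellow-fruited: 2464 × 1/16 = 154
χ² = Σ (O − E)² / E
  tall red-fruited: (1342 − 1386)² / 1386 = 1.3968
  tall yellow-fruited: (534 − 462)² / 462 = 11.2208
  dwarf red-fruited: (450 − 462)² / 462 = 0.3117
  dwarf yellow-fruited: (138 − 154)² / 154 = 1.6623
χ² = 1.3968 + 11.2208 + 0.3117 + 1.6623 = 14.5916 ≈ 14.592

14.592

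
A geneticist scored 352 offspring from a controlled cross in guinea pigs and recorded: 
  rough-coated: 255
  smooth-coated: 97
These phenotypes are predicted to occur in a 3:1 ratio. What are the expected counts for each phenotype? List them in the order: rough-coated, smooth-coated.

264, 88

Under the 3:1 hypothesis (Σ ratio = 4, N = 352):
  rough-coated: 352 × 3/4 = 264
  smooth-coated: 352 × 1/4 = 88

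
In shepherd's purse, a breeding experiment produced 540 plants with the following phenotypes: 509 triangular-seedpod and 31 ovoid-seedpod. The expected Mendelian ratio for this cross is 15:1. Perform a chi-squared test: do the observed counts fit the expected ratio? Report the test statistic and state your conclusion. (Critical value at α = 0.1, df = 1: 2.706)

The 15:1 ratio has 16 parts, so with N = 540 the expected counts are:
  triangular-seedpod: 540 × 15/16 = 506.25
  ovoid-seedpod: 540 × 1/16 = 33.75
χ² = Σ (O − E)² / E
  triangular-seedpod: (509 − 506.25)² / 506.25 = 0.0149
  ovoid-seedpod: (31 − 33.75)² / 33.75 = 0.2241
χ² = 0.0149 + 0.2241 = 0.239
Degrees of freedom = 2 − 1 = 1; critical value at α = 0.1 is 2.706.
Since 0.239 < 2.706, we fail to reject the null hypothesis — the data are consistent with the 15:1 ratio.

0.239; consistent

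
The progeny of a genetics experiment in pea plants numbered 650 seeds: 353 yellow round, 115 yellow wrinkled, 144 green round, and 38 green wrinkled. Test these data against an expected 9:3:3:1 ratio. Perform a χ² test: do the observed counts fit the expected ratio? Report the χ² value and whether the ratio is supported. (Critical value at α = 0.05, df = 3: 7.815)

Expected counts for N = 650 under a 9:3:3:1 ratio (total parts = 16):
  yellow round: 650 × 9/16 = 365.625
  yellow wrinkled: 650 × 3/16 = 121.875
  green round: 650 × 3/16 = 121.875
  green wrinkled: 650 × 1/16 = 40.625
χ² = Σ (O − E)² / E
  yellow round: (353 − 365.625)² / 365.625 = 0.4359
  yellow wrinkled: (115 − 121.875)² / 121.875 = 0.3878
  green round: (144 − 121.875)² / 121.875 = 4.0165
  green wrinkled: (38 − 40.625)² / 40.625 = 0.1696
χ² = 0.4359 + 0.3878 + 4.0165 + 0.1696 = 5.0098 ≈ 5.010
Degrees of freedom = 4 − 1 = 3; critical value at α = 0.05 is 7.815.
Since 5.010 < 7.815, we fail to reject the null hypothesis — the data are consistent with the 9:3:3:1 ratio.

5.010; consistent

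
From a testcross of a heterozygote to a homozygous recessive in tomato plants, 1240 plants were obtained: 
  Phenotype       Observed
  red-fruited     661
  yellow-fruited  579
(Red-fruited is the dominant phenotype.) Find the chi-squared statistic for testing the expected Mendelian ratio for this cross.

5.423

A testcross of a heterozygote (Aa × aa) gives a 1:1 phenotypic ratio.
The 1:1 ratio has 2 parts, so with N = 1240 the expected counts are:
  red-fruited: 1240 × 1/2 = 620
  yellow-fruited: 1240 × 1/2 = 620
χ² = Σ (O − E)² / E
  red-fruited: (661 − 620)² / 620 = 2.7113
  yellow-fruited: (579 − 620)² / 620 = 2.7113
χ² = 2.7113 + 2.7113 = 5.4226 ≈ 5.423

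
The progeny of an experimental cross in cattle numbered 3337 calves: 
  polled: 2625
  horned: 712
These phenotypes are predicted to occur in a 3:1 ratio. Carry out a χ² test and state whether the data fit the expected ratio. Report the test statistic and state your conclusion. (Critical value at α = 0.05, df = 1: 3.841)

Under the 3:1 hypothesis (Σ ratio = 4, N = 3337):
  polled: 3337 × 3/4 = 2502.75
  horned: 3337 × 1/4 = 834.25
χ² = Σ (O − E)² / E
  polled: (2625 − 2502.75)² / 2502.75 = 5.9715
  horned: (712 − 834.25)² / 834.25 = 17.9144
χ² = 5.9715 + 17.9144 = 23.8859 ≈ 23.886
Degrees of freedom = 2 − 1 = 1; critical value at α = 0.05 is 3.841.
Since 23.886 > 3.841, we reject the null hypothesis — the data do not fit the 3:1 ratio.

23.886; not consistent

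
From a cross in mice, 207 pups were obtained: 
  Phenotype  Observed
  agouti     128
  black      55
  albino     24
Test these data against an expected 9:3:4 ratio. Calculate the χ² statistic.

The 9:3:4 ratio has 16 parts, so with N = 207 the expected counts are:
  agouti: 207 × 9/16 = 116.4375
  black: 207 × 3/16 = 38.8125
  albino: 207 × 4/16 = 51.75
χ² = Σ (O − E)² / E
  agouti: (128 − 116.4375)² / 116.4375 = 1.1482
  black: (55 − 38.8125)² / 38.8125 = 6.7513
  albino: (24 − 51.75)² / 51.75 = 14.8804
χ² = 1.1482 + 6.7513 + 14.8804 = 22.7799 ≈ 22.780

22.780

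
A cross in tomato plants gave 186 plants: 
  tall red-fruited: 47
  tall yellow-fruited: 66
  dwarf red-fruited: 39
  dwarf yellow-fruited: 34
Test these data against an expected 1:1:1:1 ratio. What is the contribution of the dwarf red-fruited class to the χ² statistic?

Expected counts for N = 186 under a 1:1:1:1 ratio (total parts = 4):
  tall red-fruited: 186 × 1/4 = 46.5
  tall yellow-fruited: 186 × 1/4 = 46.5
  dwarf red-fruited: 186 × 1/4 = 46.5
  dwarf yellow-fruited: 186 × 1/4 = 46.5
Contribution of dwarf red-fruited: (39 − 46.5)² / 46.5 = 1.2097

1.210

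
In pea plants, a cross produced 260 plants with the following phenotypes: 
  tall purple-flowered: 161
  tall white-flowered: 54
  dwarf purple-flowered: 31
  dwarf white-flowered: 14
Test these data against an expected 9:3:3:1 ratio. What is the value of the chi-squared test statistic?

8.827

The 9:3:3:1 ratio has 16 parts, so with N = 260 the expected counts are:
  tall purple-flowered: 260 × 9/16 = 146.25
  tall white-flowered: 260 × 3/16 = 48.75
  dwarf purple-flowered: 260 × 3/16 = 48.75
  dwarf white-flowered: 260 × 1/16 = 16.25
χ² = Σ (O − E)² / E
  tall purple-flowered: (161 − 146.25)² / 146.25 = 1.4876
  tall white-flowered: (54 − 48.75)² / 48.75 = 0.5654
  dwarf purple-flowered: (31 − 48.75)² / 48.75 = 6.4628
  dwarf white-flowered: (14 − 16.25)² / 16.25 = 0.3115
χ² = 1.4876 + 0.5654 + 6.4628 + 0.3115 = 8.8273 ≈ 8.827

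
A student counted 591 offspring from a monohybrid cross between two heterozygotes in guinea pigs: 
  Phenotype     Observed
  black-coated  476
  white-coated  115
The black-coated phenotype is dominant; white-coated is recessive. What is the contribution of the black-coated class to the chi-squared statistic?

For a monohybrid cross between heterozygotes with complete dominance, the expected phenotypic ratio is 3:1.
The 3:1 ratio has 4 parts, so with N = 591 the expected counts are:
  black-coated: 591 × 3/4 = 443.25
  white-coated: 591 × 1/4 = 147.75
Contribution of black-coated: (476 − 443.25)² / 443.25 = 2.4198

2.420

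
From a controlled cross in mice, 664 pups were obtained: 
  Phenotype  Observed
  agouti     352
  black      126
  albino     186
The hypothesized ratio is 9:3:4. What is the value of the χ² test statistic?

3.665

Expected counts for N = 664 under a 9:3:4 ratio (total parts = 16):
  agouti: 664 × 9/16 = 373.5
  black: 664 × 3/16 = 124.5
  albino: 664 × 4/16 = 166
χ² = Σ (O − E)² / E
  agouti: (352 − 373.5)² / 373.5 = 1.2376
  black: (126 − 124.5)² / 124.5 = 0.0181
  albino: (186 − 166)² / 166 = 2.4096
χ² = 1.2376 + 0.0181 + 2.4096 = 3.6653 ≈ 3.665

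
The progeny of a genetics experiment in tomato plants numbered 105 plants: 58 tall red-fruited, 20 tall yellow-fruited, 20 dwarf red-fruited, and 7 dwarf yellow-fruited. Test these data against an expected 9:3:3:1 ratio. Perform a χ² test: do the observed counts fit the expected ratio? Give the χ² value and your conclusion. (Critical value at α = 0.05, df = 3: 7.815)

0.058; consistent

The 9:3:3:1 ratio has 16 parts, so with N = 105 the expected counts are:
  tall red-fruited: 105 × 9/16 = 59.0625
  tall yellow-fruited: 105 × 3/16 = 19.6875
  dwarf red-fruited: 105 × 3/16 = 19.6875
  dwarf yellow-fruited: 105 × 1/16 = 6.5625
χ² = Σ (O − E)² / E
  tall red-fruited: (58 − 59.0625)² / 59.0625 = 0.0191
  tall yellow-fruited: (20 − 19.6875)² / 19.6875 = 0.0050
  dwarf red-fruited: (20 − 19.6875)² / 19.6875 = 0.0050
  dwarf yellow-fruited: (7 − 6.5625)² / 6.5625 = 0.0292
χ² = 0.0191 + 0.0050 + 0.0050 + 0.0292 = 0.0583 ≈ 0.058
Degrees of freedom = 4 − 1 = 3; critical value at α = 0.05 is 7.815.
Since 0.058 < 7.815, we fail to reject the null hypothesis — the data are consistent with the 9:3:3:1 ratio.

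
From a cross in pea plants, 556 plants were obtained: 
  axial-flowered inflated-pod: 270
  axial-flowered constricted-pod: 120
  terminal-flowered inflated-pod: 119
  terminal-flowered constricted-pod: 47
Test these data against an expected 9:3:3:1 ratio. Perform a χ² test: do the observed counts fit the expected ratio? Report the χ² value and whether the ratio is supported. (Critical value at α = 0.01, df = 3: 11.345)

The 9:3:3:1 ratio has 16 parts, so with N = 556 the expected counts are:
  axial-flowered inflated-pod: 556 × 9/16 = 312.75
  axial-flowered constricted-pod: 556 × 3/16 = 104.25
  terminal-flowered inflated-pod: 556 × 3/16 = 104.25
  terminal-flowered constricted-pod: 556 × 1/16 = 34.75
χ² = Σ (O − E)² / E
  axial-flowered inflated-pod: (270 − 312.75)² / 312.75 = 5.8435
  axial-flowered constricted-pod: (120 − 104.25)² / 104.25 = 2.3795
  terminal-flowered inflated-pod: (119 − 104.25)² / 104.25 = 2.0869
  terminal-flowered constricted-pod: (47 − 34.75)² / 34.75 = 4.3183
χ² = 5.8435 + 2.3795 + 2.0869 + 4.3183 = 14.6282 ≈ 14.628
Degrees of freedom = 4 − 1 = 3; critical value at α = 0.01 is 11.345.
Since 14.628 > 11.345, we reject the null hypothesis — the data do not fit the 9:3:3:1 ratio.

14.628; not consistent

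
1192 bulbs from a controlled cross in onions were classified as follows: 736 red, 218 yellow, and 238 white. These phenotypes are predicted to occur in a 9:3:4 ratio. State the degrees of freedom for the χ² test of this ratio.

A goodness-of-fit test with 3 phenotype classes has df = 3 − 1 = 2.

2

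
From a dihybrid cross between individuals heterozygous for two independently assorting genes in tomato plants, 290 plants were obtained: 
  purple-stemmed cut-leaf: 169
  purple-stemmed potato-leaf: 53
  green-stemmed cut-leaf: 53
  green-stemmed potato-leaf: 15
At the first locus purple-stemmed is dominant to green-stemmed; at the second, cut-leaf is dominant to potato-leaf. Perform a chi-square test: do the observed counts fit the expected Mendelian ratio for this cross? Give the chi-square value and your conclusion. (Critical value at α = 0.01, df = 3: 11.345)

0.820; consistent

A dihybrid F₂ with independent assortment and complete dominance at both loci gives a 9:3:3:1 phenotypic ratio.
The 9:3:3:1 ratio has 16 parts, so with N = 290 the expected counts are:
  purple-stemmed cut-leaf: 290 × 9/16 = 163.125
  purple-stemmed potato-leaf: 290 × 3/16 = 54.375
  green-stemmed cut-leaf: 290 × 3/16 = 54.375
  green-stemmed potato-leaf: 290 × 1/16 = 18.125
χ² = Σ (O − E)² / E
  purple-stemmed cut-leaf: (169 − 163.125)² / 163.125 = 0.2116
  purple-stemmed potato-leaf: (53 − 54.375)² / 54.375 = 0.0348
  green-stemmed cut-leaf: (53 − 54.375)² / 54.375 = 0.0348
  green-stemmed potato-leaf: (15 − 18.125)² / 18.125 = 0.5388
χ² = 0.2116 + 0.0348 + 0.0348 + 0.5388 = 0.820
Degrees of freedom = 4 − 1 = 3; critical value at α = 0.01 is 11.345.
Since 0.820 < 11.345, we fail to reject the null hypothesis — the data are consistent with the 9:3:3:1 ratio.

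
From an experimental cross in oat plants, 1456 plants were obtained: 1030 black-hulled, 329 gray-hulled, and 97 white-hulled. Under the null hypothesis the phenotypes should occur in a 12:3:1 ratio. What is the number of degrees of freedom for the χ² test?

A goodness-of-fit test with 3 phenotype classes has df = 3 − 1 = 2.

2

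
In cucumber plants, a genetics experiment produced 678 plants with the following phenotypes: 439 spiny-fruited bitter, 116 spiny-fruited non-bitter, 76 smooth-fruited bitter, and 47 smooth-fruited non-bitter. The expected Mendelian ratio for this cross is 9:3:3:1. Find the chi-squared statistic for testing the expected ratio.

The 9:3:3:1 ratio has 16 parts, so with N = 678 the expected counts are:
  spiny-fruited bitter: 678 × 9/16 = 381.375
  spiny-fruited non-bitter: 678 × 3/16 = 127.125
  smooth-fruited bitter: 678 × 3/16 = 127.125
  smooth-fruited non-bitter: 678 × 1/16 = 42.375
χ² = Σ (O − E)² / E
  spiny-fruited bitter: (439 − 381.375)² / 381.375 = 8.7070
  spiny-fruited non-bitter: (116 − 127.125)² / 127.125 = 0.9736
  smooth-fruited bitter: (76 − 127.125)² / 127.125 = 20.5606
  smooth-fruited non-bitter: (47 − 42.375)² / 42.375 = 0.5048
χ² = 8.7070 + 0.9736 + 20.5606 + 0.5048 = 30.746

30.746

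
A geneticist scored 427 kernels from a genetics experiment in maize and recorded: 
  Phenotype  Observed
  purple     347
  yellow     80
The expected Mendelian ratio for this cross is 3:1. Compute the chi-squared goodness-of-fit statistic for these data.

8.938

Under the 3:1 hypothesis (Σ ratio = 4, N = 427):
  purple: 427 × 3/4 = 320.25
  yellow: 427 × 1/4 = 106.75
χ² = Σ (O − E)² / E
  purple: (347 − 320.25)² / 320.25 = 2.2344
  yellow: (80 − 106.75)² / 106.75 = 6.7032
χ² = 2.2344 + 6.7032 = 8.9376 ≈ 8.938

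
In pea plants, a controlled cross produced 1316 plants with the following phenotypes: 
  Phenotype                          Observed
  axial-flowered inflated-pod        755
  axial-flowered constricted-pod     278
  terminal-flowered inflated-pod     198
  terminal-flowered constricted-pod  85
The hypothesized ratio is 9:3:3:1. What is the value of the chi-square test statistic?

13.975

Expected counts for N = 1316 under a 9:3:3:1 ratio (total parts = 16):
  axial-flowered inflated-pod: 1316 × 9/16 = 740.25
  axial-flowered constricted-pod: 1316 × 3/16 = 246.75
  terminal-flowered inflated-pod: 1316 × 3/16 = 246.75
  terminal-flowered constricted-pod: 1316 × 1/16 = 82.25
χ² = Σ (O − E)² / E
  axial-flowered inflated-pod: (755 − 740.25)² / 740.25 = 0.2939
  axial-flowered constricted-pod: (278 − 246.75)² / 246.75 = 3.9577
  terminal-flowered inflated-pod: (198 − 246.75)² / 246.75 = 9.6315
  terminal-flowered constricted-pod: (85 − 82.25)² / 82.25 = 0.0919
χ² = 0.2939 + 3.9577 + 9.6315 + 0.0919 = 13.975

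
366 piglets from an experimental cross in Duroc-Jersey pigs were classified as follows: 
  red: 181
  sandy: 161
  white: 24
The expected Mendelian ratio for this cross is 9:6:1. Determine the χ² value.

Under the 9:6:1 hypothesis (Σ ratio = 16, N = 366):
  red: 366 × 9/16 = 205.875
  sandy: 366 × 6/16 = 137.25
  white: 366 × 1/16 = 22.875
χ² = Σ (O − E)² / E
  red: (181 − 205.875)² / 205.875 = 3.0055
  sandy: (161 − 137.25)² / 137.25 = 4.1097
  white: (24 − 22.875)² / 22.875 = 0.0553
χ² = 3.0055 + 4.1097 + 0.0553 = 7.1705 ≈ 7.171

7.171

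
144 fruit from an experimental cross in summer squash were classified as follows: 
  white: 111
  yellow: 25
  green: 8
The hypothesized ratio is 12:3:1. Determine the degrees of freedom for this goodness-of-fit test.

2

A goodness-of-fit test with 3 phenotype classes has df = 3 − 1 = 2.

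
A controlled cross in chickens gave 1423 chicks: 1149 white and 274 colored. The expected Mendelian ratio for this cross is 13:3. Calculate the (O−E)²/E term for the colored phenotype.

The 13:3 ratio has 16 parts, so with N = 1423 the expected counts are:
  white: 1423 × 13/16 = 1156.1875
  colored: 1423 × 3/16 = 266.8125
Contribution of colored: (274 − 266.8125)² / 266.8125 = 0.1936

0.194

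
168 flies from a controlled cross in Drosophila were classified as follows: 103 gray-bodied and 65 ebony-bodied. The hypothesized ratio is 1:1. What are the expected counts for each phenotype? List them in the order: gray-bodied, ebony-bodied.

84, 84

Under the 1:1 hypothesis (Σ ratio = 2, N = 168):
  gray-bodied: 168 × 1/2 = 84
  ebony-bodied: 168 × 1/2 = 84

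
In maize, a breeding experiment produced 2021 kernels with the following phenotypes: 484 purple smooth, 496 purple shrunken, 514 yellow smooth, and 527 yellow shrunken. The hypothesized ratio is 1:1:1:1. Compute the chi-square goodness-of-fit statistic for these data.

Expected counts for N = 2021 under a 1:1:1:1 ratio (total parts = 4):
  purple smooth: 2021 × 1/4 = 505.25
  purple shrunken: 2021 × 1/4 = 505.25
  yellow smooth: 2021 × 1/4 = 505.25
  yellow shrunken: 2021 × 1/4 = 505.25
χ² = Σ (O − E)² / E
  purple smooth: (484 − 505.25)² / 505.25 = 0.8937
  purple shrunken: (496 − 505.25)² / 505.25 = 0.1693
  yellow smooth: (514 − 505.25)² / 505.25 = 0.1515
  yellow shrunken: (527 − 505.25)² / 505.25 = 0.9363
χ² = 0.8937 + 0.1693 + 0.1515 + 0.9363 = 2.1508 ≈ 2.151

2.151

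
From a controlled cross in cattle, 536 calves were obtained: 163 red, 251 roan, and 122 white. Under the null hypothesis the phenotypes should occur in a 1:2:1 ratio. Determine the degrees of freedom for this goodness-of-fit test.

A goodness-of-fit test with 3 phenotype classes has df = 3 − 1 = 2.

2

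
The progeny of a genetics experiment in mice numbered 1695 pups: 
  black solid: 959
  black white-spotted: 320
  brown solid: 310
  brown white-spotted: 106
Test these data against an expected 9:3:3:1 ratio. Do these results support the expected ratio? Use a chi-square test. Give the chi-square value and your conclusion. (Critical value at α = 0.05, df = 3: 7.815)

0.240; consistent

The 9:3:3:1 ratio has 16 parts, so with N = 1695 the expected counts are:
  black solid: 1695 × 9/16 = 953.4375
  black white-spotted: 1695 × 3/16 = 317.8125
  brown solid: 1695 × 3/16 = 317.8125
  brown white-spotted: 1695 × 1/16 = 105.9375
χ² = Σ (O − E)² / E
  black solid: (959 − 953.4375)² / 953.4375 = 0.0325
  black white-spotted: (320 − 317.8125)² / 317.8125 = 0.0151
  brown solid: (310 − 317.8125)² / 317.8125 = 0.1920
  brown white-spotted: (106 − 105.9375)² / 105.9375 = 0.0000
χ² = 0.0325 + 0.0151 + 0.1920 + 0.0000 = 0.2396 ≈ 0.240
Degrees of freedom = 4 − 1 = 3; critical value at α = 0.05 is 7.815.
Since 0.240 < 7.815, we fail to reject the null hypothesis — the data are consistent with the 9:3:3:1 ratio.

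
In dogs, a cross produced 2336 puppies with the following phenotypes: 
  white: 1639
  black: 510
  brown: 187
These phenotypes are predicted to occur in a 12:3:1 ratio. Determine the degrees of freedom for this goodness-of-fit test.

A goodness-of-fit test with 3 phenotype classes has df = 3 − 1 = 2.

2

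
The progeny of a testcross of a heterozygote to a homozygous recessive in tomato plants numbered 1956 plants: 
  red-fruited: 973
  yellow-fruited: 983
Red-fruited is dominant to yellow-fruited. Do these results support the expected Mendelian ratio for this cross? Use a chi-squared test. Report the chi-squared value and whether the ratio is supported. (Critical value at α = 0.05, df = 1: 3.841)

0.051; consistent

A testcross of a heterozygote (Aa × aa) gives a 1:1 phenotypic ratio.
The 1:1 ratio has 2 parts, so with N = 1956 the expected counts are:
  red-fruited: 1956 × 1/2 = 978
  yellow-fruited: 1956 × 1/2 = 978
χ² = Σ (O − E)² / E
  red-fruited: (973 − 978)² / 978 = 0.0256
  yellow-fruited: (983 − 978)² / 978 = 0.0256
χ² = 0.0256 + 0.0256 = 0.0512 ≈ 0.051
Degrees of freedom = 2 − 1 = 1; critical value at α = 0.05 is 3.841.
Since 0.051 < 3.841, we fail to reject the null hypothesis — the data are consistent with the 1:1 ratio.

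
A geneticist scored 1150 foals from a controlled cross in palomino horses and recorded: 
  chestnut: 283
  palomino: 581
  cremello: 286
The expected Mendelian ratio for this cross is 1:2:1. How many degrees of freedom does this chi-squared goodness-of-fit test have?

2

A goodness-of-fit test with 3 phenotype classes has df = 3 − 1 = 2.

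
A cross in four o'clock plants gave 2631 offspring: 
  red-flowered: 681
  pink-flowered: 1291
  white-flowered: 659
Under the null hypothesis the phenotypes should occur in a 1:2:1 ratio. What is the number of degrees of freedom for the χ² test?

A goodness-of-fit test with 3 phenotype classes has df = 3 − 1 = 2.

2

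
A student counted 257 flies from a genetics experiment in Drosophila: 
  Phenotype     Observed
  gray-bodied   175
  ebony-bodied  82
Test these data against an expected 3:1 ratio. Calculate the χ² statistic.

Expected counts for N = 257 under a 3:1 ratio (total parts = 4):
  gray-bodied: 257 × 3/4 = 192.75
  ebony-bodied: 257 × 1/4 = 64.25
χ² = Σ (O − E)² / E
  gray-bodied: (175 − 192.75)² / 192.75 = 1.6346
  ebony-bodied: (82 − 64.25)² / 64.25 = 4.9037
χ² = 1.6346 + 4.9037 = 6.5383 ≈ 6.538

6.538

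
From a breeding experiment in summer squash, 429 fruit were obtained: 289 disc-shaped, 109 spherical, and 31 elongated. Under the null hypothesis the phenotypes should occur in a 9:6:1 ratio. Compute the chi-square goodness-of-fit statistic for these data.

26.805

Expected counts for N = 429 under a 9:6:1 ratio (total parts = 16):
  disc-shaped: 429 × 9/16 = 241.3125
  spherical: 429 × 6/16 = 160.875
  elongated: 429 × 1/16 = 26.8125
χ² = Σ (O − E)² / E
  disc-shaped: (289 − 241.3125)² / 241.3125 = 9.4239
  spherical: (109 − 160.875)² / 160.875 = 16.7274
  elongated: (31 − 26.8125)² / 26.8125 = 0.6540
χ² = 9.4239 + 16.7274 + 0.6540 = 26.8053 ≈ 26.805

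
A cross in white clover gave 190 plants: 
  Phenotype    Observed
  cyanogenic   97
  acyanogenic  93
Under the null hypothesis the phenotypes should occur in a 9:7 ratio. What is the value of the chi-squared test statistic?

The 9:7 ratio has 16 parts, so with N = 190 the expected counts are:
  cyanogenic: 190 × 9/16 = 106.875
  acyanogenic: 190 × 7/16 = 83.125
χ² = Σ (O − E)² / E
  cyanogenic: (97 − 106.875)² / 106.875 = 0.9124
  acyanogenic: (93 − 83.125)² / 83.125 = 1.1731
χ² = 0.9124 + 1.1731 = 2.0855 ≈ 2.086

2.086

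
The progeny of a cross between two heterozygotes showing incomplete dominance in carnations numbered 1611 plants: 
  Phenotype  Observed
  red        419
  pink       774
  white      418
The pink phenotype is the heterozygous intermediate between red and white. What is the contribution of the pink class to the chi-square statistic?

1.232

With incomplete dominance, a heterozygote × heterozygote cross gives a 1:2:1 phenotypic ratio.
Under the 1:2:1 hypothesis (Σ ratio = 4, N = 1611):
  red: 1611 × 1/4 = 402.75
  pink: 1611 × 2/4 = 805.5
  white: 1611 × 1/4 = 402.75
Contribution of pink: (774 − 805.5)² / 805.5 = 1.2318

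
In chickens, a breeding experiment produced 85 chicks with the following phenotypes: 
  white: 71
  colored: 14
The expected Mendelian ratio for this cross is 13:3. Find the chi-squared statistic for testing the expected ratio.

0.290

Total ratio parts = 16. Expected numbers out of 85:
  white: 85 × 13/16 = 69.0625
  colored: 85 × 3/16 = 15.9375
χ² = Σ (O − E)² / E
  white: (71 − 69.0625)² / 69.0625 = 0.0544
  colored: (14 − 15.9375)² / 15.9375 = 0.2355
χ² = 0.0544 + 0.2355 = 0.2899 ≈ 0.290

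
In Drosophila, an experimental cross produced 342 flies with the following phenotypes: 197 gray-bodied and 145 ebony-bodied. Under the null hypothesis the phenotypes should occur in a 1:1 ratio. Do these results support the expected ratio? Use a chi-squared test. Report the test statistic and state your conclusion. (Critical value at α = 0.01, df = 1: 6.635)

Expected counts for N = 342 under a 1:1 ratio (total parts = 2):
  gray-bodied: 342 × 1/2 = 171
  ebony-bodied: 342 × 1/2 = 171
χ² = Σ (O − E)² / E
  gray-bodied: (197 − 171)² / 171 = 3.9532
  ebony-bodied: (145 − 171)² / 171 = 3.9532
χ² = 3.9532 + 3.9532 = 7.9064 ≈ 7.906
Degrees of freedom = 2 − 1 = 1; critical value at α = 0.01 is 6.635.
Since 7.906 > 6.635, we reject the null hypothesis — the data do not fit the 1:1 ratio.

7.906; not consistent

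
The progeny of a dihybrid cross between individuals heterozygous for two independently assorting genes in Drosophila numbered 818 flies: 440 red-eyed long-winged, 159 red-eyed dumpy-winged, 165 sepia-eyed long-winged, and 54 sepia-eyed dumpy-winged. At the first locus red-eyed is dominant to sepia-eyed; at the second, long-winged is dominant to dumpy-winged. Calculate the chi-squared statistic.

2.129

A dihybrid F₂ with independent assortment and complete dominance at both loci gives a 9:3:3:1 phenotypic ratio.
The 9:3:3:1 ratio has 16 parts, so with N = 818 the expected counts are:
  red-eyed long-winged: 818 × 9/16 = 460.125
  red-eyed dumpy-winged: 818 × 3/16 = 153.375
  sepia-eyed long-winged: 818 × 3/16 = 153.375
  sepia-eyed dumpy-winged: 818 × 1/16 = 51.125
χ² = Σ (O − E)² / E
  red-eyed long-winged: (440 − 460.125)² / 460.125 = 0.8802
  red-eyed dumpy-winged: (159 − 153.375)² / 153.375 = 0.2063
  sepia-eyed long-winged: (165 − 153.375)² / 153.375 = 0.8811
  sepia-eyed dumpy-winged: (54 − 51.125)² / 51.125 = 0.1617
χ² = 0.8802 + 0.2063 + 0.8811 + 0.1617 = 2.1293 ≈ 2.129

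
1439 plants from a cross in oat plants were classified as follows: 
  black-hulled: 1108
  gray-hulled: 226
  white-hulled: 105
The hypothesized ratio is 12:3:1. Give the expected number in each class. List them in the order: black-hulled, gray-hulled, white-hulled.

Under the 12:3:1 hypothesis (Σ ratio = 16, N = 1439):
  black-hulled: 1439 × 12/16 = 1079.25
  gray-hulled: 1439 × 3/16 = 269.8125
  white-hulled: 1439 × 1/16 = 89.9375

1079.25, 269.8125, 89.9375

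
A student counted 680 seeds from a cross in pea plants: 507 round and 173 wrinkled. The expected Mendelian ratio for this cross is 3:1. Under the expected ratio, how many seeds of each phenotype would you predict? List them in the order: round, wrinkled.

510, 170

Total ratio parts = 4. Expected numbers out of 680:
  round: 680 × 3/4 = 510
  wrinkled: 680 × 1/4 = 170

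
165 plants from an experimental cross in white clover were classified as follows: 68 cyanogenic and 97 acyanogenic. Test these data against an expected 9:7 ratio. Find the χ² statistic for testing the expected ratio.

The 9:7 ratio has 16 parts, so with N = 165 the expected counts are:
  cyanogenic: 165 × 9/16 = 92.8125
  acyanogenic: 165 × 7/16 = 72.1875
χ² = Σ (O − E)² / E
  cyanogenic: (68 − 92.8125)² / 92.8125 = 6.6334
  acyanogenic: (97 − 72.1875)² / 72.1875 = 8.5286
χ² = 6.6334 + 8.5286 = 15.162

15.162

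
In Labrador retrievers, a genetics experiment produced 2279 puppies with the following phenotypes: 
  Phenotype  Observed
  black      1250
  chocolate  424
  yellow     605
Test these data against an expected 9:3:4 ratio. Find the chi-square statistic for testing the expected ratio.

3.002

The 9:3:4 ratio has 16 parts, so with N = 2279 the expected counts are:
  black: 2279 × 9/16 = 1281.9375
  chocolate: 2279 × 3/16 = 427.3125
  yellow: 2279 × 4/16 = 569.75
χ² = Σ (O − E)² / E
  black: (1250 − 1281.9375)² / 1281.9375 = 0.7957
  chocolate: (424 − 427.3125)² / 427.3125 = 0.0257
  yellow: (605 − 569.75)² / 569.75 = 2.1809
χ² = 0.7957 + 0.0257 + 2.1809 = 3.0023 ≈ 3.002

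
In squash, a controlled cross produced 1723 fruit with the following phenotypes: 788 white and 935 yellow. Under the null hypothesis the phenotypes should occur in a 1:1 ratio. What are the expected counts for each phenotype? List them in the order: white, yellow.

The 1:1 ratio has 2 parts, so with N = 1723 the expected counts are:
  white: 1723 × 1/2 = 861.5
  yellow: 1723 × 1/2 = 861.5

861.5, 861.5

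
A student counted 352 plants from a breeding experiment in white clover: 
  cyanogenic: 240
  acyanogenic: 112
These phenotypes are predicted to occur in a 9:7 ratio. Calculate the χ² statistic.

20.364

Under the 9:7 hypothesis (Σ ratio = 16, N = 352):
  cyanogenic: 352 × 9/16 = 198
  acyanogenic: 352 × 7/16 = 154
χ² = Σ (O − E)² / E
  cyanogenic: (240 − 198)² / 198 = 8.9091
  acyanogenic: (112 − 154)² / 154 = 11.4545
χ² = 8.9091 + 11.4545 = 20.3636 ≈ 20.364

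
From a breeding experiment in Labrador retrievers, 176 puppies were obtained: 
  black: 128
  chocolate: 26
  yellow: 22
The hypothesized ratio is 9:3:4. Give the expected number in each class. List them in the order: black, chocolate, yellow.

99, 33, 44

Total ratio parts = 16. Expected numbers out of 176:
  black: 176 × 9/16 = 99
  chocolate: 176 × 3/16 = 33
  yellow: 176 × 4/16 = 44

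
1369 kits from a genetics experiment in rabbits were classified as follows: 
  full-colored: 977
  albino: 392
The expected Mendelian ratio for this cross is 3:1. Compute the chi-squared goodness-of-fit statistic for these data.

The 3:1 ratio has 4 parts, so with N = 1369 the expected counts are:
  full-colored: 1369 × 3/4 = 1026.75
  albino: 1369 × 1/4 = 342.25
χ² = Σ (O − E)² / E
  full-colored: (977 − 1026.75)² / 1026.75 = 2.4106
  albino: (392 − 342.25)² / 342.25 = 7.2317
χ² = 2.4106 + 7.2317 = 9.6423 ≈ 9.642

9.642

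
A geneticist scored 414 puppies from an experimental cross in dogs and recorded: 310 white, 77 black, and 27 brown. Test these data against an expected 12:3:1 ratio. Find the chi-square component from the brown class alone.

Under the 12:3:1 hypothesis (Σ ratio = 16, N = 414):
  white: 414 × 12/16 = 310.5
  black: 414 × 3/16 = 77.625
  brown: 414 × 1/16 = 25.875
Contribution of brown: (27 − 25.875)² / 25.875 = 0.0489

0.049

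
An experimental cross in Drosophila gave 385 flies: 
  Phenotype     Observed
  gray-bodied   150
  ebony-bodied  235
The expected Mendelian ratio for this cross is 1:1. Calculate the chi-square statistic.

Expected counts for N = 385 under a 1:1 ratio (total parts = 2):
  gray-bodied: 385 × 1/2 = 192.5
  ebony-bodied: 385 × 1/2 = 192.5
χ² = Σ (O − E)² / E
  gray-bodied: (150 − 192.5)² / 192.5 = 9.3831
  ebony-bodied: (235 − 192.5)² / 192.5 = 9.3831
χ² = 9.3831 + 9.3831 = 18.7662 ≈ 18.766

18.766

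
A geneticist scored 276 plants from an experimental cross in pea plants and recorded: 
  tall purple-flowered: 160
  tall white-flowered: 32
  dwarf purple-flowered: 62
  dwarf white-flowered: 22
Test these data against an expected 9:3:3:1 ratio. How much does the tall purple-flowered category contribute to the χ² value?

0.145

Under the 9:3:3:1 hypothesis (Σ ratio = 16, N = 276):
  tall purple-flowered: 276 × 9/16 = 155.25
  tall white-flowered: 276 × 3/16 = 51.75
  dwarf purple-flowered: 276 × 3/16 = 51.75
  dwarf white-flowered: 276 × 1/16 = 17.25
Contribution of tall purple-flowered: (160 − 155.25)² / 155.25 = 0.1453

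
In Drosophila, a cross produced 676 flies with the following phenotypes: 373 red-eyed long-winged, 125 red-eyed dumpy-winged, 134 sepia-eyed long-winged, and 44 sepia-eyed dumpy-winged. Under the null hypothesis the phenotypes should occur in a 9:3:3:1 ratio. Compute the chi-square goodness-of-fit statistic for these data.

0.650

Under the 9:3:3:1 hypothesis (Σ ratio = 16, N = 676):
  red-eyed long-winged: 676 × 9/16 = 380.25
  red-eyed dumpy-winged: 676 × 3/16 = 126.75
  sepia-eyed long-winged: 676 × 3/16 = 126.75
  sepia-eyed dumpy-winged: 676 × 1/16 = 42.25
χ² = Σ (O − E)² / E
  red-eyed long-winged: (373 − 380.25)² / 380.25 = 0.1382
  red-eyed dumpy-winged: (125 − 126.75)² / 126.75 = 0.0242
  sepia-eyed long-winged: (134 − 126.75)² / 126.75 = 0.4147
  sepia-eyed dumpy-winged: (44 − 42.25)² / 42.25 = 0.0725
χ² = 0.1382 + 0.0242 + 0.4147 + 0.0725 = 0.6496 ≈ 0.650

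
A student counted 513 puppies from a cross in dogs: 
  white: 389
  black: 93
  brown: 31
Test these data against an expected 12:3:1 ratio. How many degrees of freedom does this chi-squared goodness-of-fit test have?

2

A goodness-of-fit test with 3 phenotype classes has df = 3 − 1 = 2.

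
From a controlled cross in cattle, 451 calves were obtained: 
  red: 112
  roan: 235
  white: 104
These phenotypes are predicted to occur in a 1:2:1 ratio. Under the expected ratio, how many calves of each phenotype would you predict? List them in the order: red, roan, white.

The 1:2:1 ratio has 4 parts, so with N = 451 the expected counts are:
  red: 451 × 1/4 = 112.75
  roan: 451 × 2/4 = 225.5
  white: 451 × 1/4 = 112.75

112.75, 225.5, 112.75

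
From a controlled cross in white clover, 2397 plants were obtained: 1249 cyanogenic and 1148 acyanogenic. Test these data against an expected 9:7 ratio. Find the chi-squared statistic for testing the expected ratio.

Under the 9:7 hypothesis (Σ ratio = 16, N = 2397):
  cyanogenic: 2397 × 9/16 = 1348.3125
  acyanogenic: 2397 × 7/16 = 1048.6875
χ² = Σ (O − E)² / E
  cyanogenic: (1249 − 1348.3125)² / 1348.3125 = 7.3150
  acyanogenic: (1148 − 1048.6875)² / 1048.6875 = 9.4051
χ² = 7.3150 + 9.4051 = 16.7201 ≈ 16.720

16.720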